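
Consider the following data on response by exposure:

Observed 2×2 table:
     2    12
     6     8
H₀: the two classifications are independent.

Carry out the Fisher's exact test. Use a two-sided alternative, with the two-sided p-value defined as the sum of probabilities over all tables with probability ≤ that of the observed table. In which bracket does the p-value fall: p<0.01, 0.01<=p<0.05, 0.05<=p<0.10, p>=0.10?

Margins: r₁=14, r₂=14, c₁=8, c₂=20, n=28
p_obs = C(14,2)·C(14,6)/C(28,8); sum pmf over tables with pmf ≤ p_obs
p-value (two-sided) = 0.20870
→ bracket: p>=0.10

p-value bracket: p>=0.10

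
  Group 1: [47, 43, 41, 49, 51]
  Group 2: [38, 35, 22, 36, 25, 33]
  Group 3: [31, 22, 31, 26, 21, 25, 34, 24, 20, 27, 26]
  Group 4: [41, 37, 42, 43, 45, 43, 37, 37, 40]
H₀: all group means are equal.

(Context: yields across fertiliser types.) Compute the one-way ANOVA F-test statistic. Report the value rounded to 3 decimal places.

test statistic = 30.351

Group means [46.20, 31.50, 26.09, 40.56], grand mean 34.581
SSB = Σnᵢ(x̄ᵢ−x̄)² = 1846.117; SSW = ΣΣ(x−x̄ᵢ)² = 547.431
MSB = 1846.117/3 = 615.3724; MSW = 547.431/27 = 20.2752
F = MSB/MSW = 30.3509
df = (3, 27)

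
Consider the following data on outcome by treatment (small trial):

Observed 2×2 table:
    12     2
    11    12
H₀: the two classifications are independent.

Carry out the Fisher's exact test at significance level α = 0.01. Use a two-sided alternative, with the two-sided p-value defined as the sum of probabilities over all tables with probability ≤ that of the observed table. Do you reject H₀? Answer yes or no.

Margins: r₁=14, r₂=23, c₁=23, c₂=14, n=37
p_obs = C(14,12)·C(23,11)/C(37,23); sum pmf over tables with pmf ≤ p_obs
p-value (two-sided) = 0.03549
At α=0.01: p ≥ α → fail to reject H₀

reject H₀: no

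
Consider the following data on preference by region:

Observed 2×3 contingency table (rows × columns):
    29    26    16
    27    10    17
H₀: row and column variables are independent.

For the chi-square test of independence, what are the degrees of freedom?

degrees of freedom = 2

df = (r−1)(c−1) = (2−1)·(3−1) = 2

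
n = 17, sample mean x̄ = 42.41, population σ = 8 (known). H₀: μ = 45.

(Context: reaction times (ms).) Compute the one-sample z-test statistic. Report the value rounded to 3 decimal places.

SE = σ/√n = 8/√17 = 1.9403
z = (x̄−μ₀)/SE = (42.41−45)/1.9403 = -1.3349

test statistic = -1.335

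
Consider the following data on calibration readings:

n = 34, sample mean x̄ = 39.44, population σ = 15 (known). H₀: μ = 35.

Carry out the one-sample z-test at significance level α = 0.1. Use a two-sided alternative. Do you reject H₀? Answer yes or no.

reject H₀: yes

SE = σ/√n = 15/√34 = 2.5725
z = (x̄−μ₀)/SE = (39.44−35)/2.5725 = 1.7260
p-value (two-sided) = 0.08435
At α=0.1: p < α → reject H₀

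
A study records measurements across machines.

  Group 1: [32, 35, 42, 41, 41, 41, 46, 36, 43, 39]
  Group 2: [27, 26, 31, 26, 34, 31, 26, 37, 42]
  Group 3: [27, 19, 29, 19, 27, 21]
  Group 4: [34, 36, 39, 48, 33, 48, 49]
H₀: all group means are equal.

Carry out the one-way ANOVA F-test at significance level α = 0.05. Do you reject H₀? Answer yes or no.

reject H₀: yes

Group means [39.60, 31.11, 23.67, 41.00], grand mean 34.531
SSB = Σnᵢ(x̄ᵢ−x̄)² = 1363.347; SSW = ΣΣ(x−x̄ᵢ)² = 818.622
MSB = 1363.347/3 = 454.4488; MSW = 818.622/28 = 29.2365
F = MSB/MSW = 15.5439
df = (3, 28)
p-value (upper-tail) = 0.00000
At α=0.05: p < α → reject H₀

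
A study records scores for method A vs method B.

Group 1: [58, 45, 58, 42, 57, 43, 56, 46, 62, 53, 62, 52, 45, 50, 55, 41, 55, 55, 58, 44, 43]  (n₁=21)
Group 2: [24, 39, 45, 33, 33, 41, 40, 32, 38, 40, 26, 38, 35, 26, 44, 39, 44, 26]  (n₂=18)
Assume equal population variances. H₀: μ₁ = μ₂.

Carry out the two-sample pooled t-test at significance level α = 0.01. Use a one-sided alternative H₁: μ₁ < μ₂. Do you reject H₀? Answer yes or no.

reject H₀: no

x̄₁=51.429, s₁=6.911, n₁=21
x̄₂=35.722, s₂=6.728, n₂=18
s_p² = [20·6.911² + 17·6.728²]/37 = 46.6150
SE = √(s_p²·(1/21+1/18)) = 2.1931
t = (51.429−35.722)/2.1931 = 7.1619
df = 37
p-value (one-sided, H₁ less) = 1.00000
At α=0.01: p ≥ α → fail to reject H₀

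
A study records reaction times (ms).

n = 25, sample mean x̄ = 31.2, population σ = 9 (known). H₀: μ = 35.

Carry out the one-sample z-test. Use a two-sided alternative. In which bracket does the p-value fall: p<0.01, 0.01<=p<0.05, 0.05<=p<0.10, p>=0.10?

SE = σ/√n = 9/√25 = 1.8000
z = (x̄−μ₀)/SE = (31.2−35)/1.8000 = -2.1111
p-value (two-sided) = 0.03476
→ bracket: 0.01<=p<0.05

p-value bracket: 0.01<=p<0.05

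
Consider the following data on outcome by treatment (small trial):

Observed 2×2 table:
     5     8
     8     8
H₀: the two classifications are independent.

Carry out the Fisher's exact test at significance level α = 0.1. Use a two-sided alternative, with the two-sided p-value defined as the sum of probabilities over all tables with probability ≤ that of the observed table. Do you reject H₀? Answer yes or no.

Margins: r₁=13, r₂=16, c₁=13, c₂=16, n=29
p_obs = C(13,5)·C(16,8)/C(29,13); sum pmf over tables with pmf ≤ p_obs
p-value (two-sided) = 0.71073
At α=0.1: p ≥ α → fail to reject H₀

reject H₀: no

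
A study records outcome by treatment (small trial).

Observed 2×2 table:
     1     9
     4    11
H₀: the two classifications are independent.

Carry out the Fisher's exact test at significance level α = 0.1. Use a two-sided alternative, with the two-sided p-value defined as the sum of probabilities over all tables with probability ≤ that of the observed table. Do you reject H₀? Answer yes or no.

reject H₀: no

Margins: r₁=10, r₂=15, c₁=5, c₂=20, n=25
p_obs = C(10,1)·C(15,4)/C(25,5); sum pmf over tables with pmf ≤ p_obs
p-value (two-sided) = 0.61462
At α=0.1: p ≥ α → fail to reject H₀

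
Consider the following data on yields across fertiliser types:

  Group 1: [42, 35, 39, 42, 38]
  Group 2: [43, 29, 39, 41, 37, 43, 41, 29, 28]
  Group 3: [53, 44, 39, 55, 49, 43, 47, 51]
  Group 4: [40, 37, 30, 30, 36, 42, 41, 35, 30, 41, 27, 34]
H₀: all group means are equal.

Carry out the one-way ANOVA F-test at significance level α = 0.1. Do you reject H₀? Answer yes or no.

reject H₀: yes

Group means [39.20, 36.67, 47.62, 35.25], grand mean 39.118
SSB = Σnᵢ(x̄ᵢ−x̄)² = 812.604; SSW = ΣΣ(x−x̄ᵢ)² = 846.925
MSB = 812.604/3 = 270.8681; MSW = 846.925/30 = 28.2308
F = MSB/MSW = 9.5948
df = (3, 30)
p-value (upper-tail) = 0.00013
At α=0.1: p < α → reject H₀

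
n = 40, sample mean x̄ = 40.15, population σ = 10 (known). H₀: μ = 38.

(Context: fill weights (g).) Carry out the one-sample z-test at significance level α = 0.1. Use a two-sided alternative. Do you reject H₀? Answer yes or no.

SE = σ/√n = 10/√40 = 1.5811
z = (x̄−μ₀)/SE = (40.15−38)/1.5811 = 1.3598
p-value (two-sided) = 0.17390
At α=0.1: p ≥ α → fail to reject H₀

reject H₀: no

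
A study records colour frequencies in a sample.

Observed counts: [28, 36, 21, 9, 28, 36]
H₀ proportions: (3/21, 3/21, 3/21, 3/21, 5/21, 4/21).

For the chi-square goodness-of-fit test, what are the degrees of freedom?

degrees of freedom = 5

df = k − 1 = 6 − 1 = 5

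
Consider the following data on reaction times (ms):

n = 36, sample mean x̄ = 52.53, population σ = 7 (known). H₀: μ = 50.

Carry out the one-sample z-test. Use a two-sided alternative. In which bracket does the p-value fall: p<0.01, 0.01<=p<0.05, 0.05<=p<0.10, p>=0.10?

SE = σ/√n = 7/√36 = 1.1667
z = (x̄−μ₀)/SE = (52.53−50)/1.1667 = 2.1686
p-value (two-sided) = 0.03012
→ bracket: 0.01<=p<0.05

p-value bracket: 0.01<=p<0.05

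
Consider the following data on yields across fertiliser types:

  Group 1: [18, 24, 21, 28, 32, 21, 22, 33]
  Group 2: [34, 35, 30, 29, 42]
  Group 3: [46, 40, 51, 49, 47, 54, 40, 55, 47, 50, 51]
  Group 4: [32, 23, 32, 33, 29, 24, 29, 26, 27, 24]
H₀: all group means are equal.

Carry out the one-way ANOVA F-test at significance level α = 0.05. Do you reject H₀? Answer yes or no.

Group means [24.88, 34.00, 48.18, 27.90], grand mean 34.647
SSB = Σnᵢ(x̄ᵢ−x̄)² = 3236.353; SSW = ΣΣ(x−x̄ᵢ)² = 681.411
MSB = 3236.353/3 = 1078.7844; MSW = 681.411/30 = 22.7137
F = MSB/MSW = 47.4949
df = (3, 30)
p-value (upper-tail) = 0.00000
At α=0.05: p < α → reject H₀

reject H₀: yes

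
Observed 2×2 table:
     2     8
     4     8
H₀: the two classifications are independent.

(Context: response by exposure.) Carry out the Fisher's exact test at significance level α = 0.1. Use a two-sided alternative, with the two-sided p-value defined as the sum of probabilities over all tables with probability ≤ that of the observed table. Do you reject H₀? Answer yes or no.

reject H₀: no

Margins: r₁=10, r₂=12, c₁=6, c₂=16, n=22
p_obs = C(10,2)·C(12,4)/C(22,6); sum pmf over tables with pmf ≤ p_obs
p-value (two-sided) = 0.64617
At α=0.1: p ≥ α → fail to reject H₀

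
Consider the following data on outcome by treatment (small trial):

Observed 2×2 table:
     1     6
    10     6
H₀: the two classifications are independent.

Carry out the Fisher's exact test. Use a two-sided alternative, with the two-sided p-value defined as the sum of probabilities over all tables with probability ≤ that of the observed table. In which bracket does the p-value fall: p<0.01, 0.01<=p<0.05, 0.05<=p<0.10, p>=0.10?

p-value bracket: 0.05<=p<0.10

Margins: r₁=7, r₂=16, c₁=11, c₂=12, n=23
p_obs = C(7,1)·C(16,10)/C(23,11); sum pmf over tables with pmf ≤ p_obs
p-value (two-sided) = 0.06865
→ bracket: 0.05<=p<0.10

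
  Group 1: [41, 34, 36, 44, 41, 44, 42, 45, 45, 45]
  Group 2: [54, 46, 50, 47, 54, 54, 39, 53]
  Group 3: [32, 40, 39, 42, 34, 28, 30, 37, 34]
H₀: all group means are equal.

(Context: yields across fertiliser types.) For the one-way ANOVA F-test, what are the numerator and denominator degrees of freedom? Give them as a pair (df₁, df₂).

degrees of freedom = [2, 24]

k = 3 groups, N = 27 total
df = (k−1, N−k) = (3−1, 27−3) = (2, 24)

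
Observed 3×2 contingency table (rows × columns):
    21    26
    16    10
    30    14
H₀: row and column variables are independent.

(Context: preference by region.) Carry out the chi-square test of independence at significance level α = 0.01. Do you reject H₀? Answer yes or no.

reject H₀: no

Row totals [47, 26, 44], col totals [67, 50], n=117
χ² = (21−26.91)²/26.91 + (26−20.09)²/20.09 + (16−14.89)²/14.89 + (10−11.11)²/11.11 + (30−25.20)²/25.20 + (14−18.80)²/18.80 = 5.3782
df = 2
p-value (upper-tail) = 0.06794
At α=0.01: p ≥ α → fail to reject H₀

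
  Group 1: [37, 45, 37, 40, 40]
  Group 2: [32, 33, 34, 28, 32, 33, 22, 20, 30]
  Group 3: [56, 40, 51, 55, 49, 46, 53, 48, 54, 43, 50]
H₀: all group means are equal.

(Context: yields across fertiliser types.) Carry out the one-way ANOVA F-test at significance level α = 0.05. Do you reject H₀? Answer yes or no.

reject H₀: yes

Group means [39.80, 29.33, 49.55], grand mean 40.320
SSB = Σnᵢ(x̄ᵢ−x̄)² = 2023.913; SSW = ΣΣ(x−x̄ᵢ)² = 503.527
MSB = 2023.913/2 = 1011.9564; MSW = 503.527/22 = 22.8876
F = MSB/MSW = 44.2142
df = (2, 22)
p-value (upper-tail) = 0.00000
At α=0.05: p < α → reject H₀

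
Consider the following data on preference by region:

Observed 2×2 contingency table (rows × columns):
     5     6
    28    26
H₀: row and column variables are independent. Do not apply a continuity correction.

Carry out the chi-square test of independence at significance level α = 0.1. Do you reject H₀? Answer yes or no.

reject H₀: no

Row totals [11, 54], col totals [33, 32], n=65
χ² = (5−5.58)²/5.58 + (6−5.42)²/5.42 + (28−27.42)²/27.42 + (26−26.58)²/26.58 = 0.1496
df = 1
p-value (upper-tail) = 0.69889
At α=0.1: p ≥ α → fail to reject H₀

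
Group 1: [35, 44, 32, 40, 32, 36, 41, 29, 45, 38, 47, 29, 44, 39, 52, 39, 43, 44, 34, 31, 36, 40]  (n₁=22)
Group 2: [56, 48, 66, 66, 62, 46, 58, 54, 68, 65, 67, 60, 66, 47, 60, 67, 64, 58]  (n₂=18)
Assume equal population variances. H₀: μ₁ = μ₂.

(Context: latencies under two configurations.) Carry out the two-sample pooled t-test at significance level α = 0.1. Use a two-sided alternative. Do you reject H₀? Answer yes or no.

reject H₀: yes

x̄₁=38.636, s₁=6.114, n₁=22
x̄₂=59.889, s₂=7.210, n₂=18
s_p² = [21·6.114² + 17·7.210²]/38 = 43.9176
SE = √(s_p²·(1/22+1/18)) = 2.1062
t = (38.636−59.889)/2.1062 = -10.0904
df = 38
p-value (two-sided) = 0.00000
At α=0.1: p < α → reject H₀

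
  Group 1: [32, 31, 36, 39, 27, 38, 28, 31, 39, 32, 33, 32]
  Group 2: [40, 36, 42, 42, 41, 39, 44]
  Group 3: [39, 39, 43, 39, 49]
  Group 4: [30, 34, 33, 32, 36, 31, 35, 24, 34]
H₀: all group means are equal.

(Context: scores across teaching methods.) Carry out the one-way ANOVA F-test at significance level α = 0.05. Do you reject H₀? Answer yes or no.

reject H₀: yes

Group means [33.17, 40.57, 41.80, 32.11], grand mean 35.758
SSB = Σnᵢ(x̄ᵢ−x̄)² = 544.991; SSW = ΣΣ(x−x̄ᵢ)² = 397.070
MSB = 544.991/3 = 181.6636; MSW = 397.070/29 = 13.6921
F = MSB/MSW = 13.2678
df = (3, 29)
p-value (upper-tail) = 0.00001
At α=0.05: p < α → reject H₀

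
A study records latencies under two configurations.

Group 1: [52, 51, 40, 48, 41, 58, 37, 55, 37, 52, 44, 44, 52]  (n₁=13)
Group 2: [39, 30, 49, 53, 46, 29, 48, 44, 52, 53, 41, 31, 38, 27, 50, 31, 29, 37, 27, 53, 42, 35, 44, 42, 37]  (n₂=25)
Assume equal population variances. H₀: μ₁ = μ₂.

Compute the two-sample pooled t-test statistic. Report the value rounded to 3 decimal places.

test statistic = 2.387

x̄₁=47.000, s₁=6.952, n₁=13
x̄₂=40.280, s₂=8.806, n₂=25
s_p² = [12·6.952² + 24·8.806²]/36 = 67.8067
SE = √(s_p²·(1/13+1/25)) = 2.8157
t = (47.000−40.280)/2.8157 = 2.3866
df = 36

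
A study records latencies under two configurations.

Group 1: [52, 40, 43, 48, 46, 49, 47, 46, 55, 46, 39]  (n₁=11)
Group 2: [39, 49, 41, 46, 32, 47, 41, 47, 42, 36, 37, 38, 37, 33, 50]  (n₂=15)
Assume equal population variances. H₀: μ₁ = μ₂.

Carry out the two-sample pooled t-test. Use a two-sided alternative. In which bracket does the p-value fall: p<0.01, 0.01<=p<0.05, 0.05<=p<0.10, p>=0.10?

p-value bracket: 0.01<=p<0.05

x̄₁=46.455, s₁=4.719, n₁=11
x̄₂=41.000, s₂=5.720, n₂=15
s_p² = [10·4.719² + 14·5.720²]/24 = 28.3636
SE = √(s_p²·(1/11+1/15)) = 2.1141
t = (46.455−41.000)/2.1141 = 2.5801
df = 24
p-value (two-sided) = 0.01643
→ bracket: 0.01<=p<0.05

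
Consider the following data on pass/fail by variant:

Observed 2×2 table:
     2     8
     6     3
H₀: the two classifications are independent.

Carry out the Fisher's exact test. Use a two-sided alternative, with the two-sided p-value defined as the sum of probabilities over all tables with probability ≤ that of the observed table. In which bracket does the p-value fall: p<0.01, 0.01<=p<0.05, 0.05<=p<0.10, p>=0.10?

p-value bracket: 0.05<=p<0.10

Margins: r₁=10, r₂=9, c₁=8, c₂=11, n=19
p_obs = C(10,2)·C(9,6)/C(19,8); sum pmf over tables with pmf ≤ p_obs
p-value (two-sided) = 0.06978
→ bracket: 0.05<=p<0.10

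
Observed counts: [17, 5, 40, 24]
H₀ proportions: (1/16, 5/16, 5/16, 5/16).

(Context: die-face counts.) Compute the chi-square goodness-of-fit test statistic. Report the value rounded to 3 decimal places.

test statistic = 49.665

n = 86; E_i = n·p_i = [5.38, 26.88, 26.88, 26.88]
χ² = (17−5.38)²/5.38 + (5−26.88)²/26.88 + (40−26.88)²/26.88 + (24−26.88)²/26.88 = 49.6651
df = 3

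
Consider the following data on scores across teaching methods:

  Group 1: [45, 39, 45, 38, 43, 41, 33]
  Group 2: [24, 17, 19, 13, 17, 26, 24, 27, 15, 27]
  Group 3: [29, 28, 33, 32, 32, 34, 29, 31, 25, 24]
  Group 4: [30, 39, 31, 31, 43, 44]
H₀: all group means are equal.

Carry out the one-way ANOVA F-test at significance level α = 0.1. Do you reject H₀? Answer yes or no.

Group means [40.57, 20.90, 29.70, 36.33], grand mean 30.545
SSB = Σnᵢ(x̄ᵢ−x̄)² = 1842.134; SSW = ΣΣ(x−x̄ᵢ)² = 670.048
MSB = 1842.134/3 = 614.0447; MSW = 670.048/29 = 23.1051
F = MSB/MSW = 26.5762
df = (3, 29)
p-value (upper-tail) = 0.00000
At α=0.1: p < α → reject H₀

reject H₀: yes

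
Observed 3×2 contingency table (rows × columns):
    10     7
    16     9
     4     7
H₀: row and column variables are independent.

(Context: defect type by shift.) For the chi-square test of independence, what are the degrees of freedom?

degrees of freedom = 2

df = (r−1)(c−1) = (3−1)·(2−1) = 2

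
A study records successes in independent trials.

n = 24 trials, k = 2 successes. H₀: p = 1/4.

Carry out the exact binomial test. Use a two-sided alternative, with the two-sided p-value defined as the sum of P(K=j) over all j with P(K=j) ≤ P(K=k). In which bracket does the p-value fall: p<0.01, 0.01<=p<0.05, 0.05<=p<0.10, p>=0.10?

p-value bracket: 0.05<=p<0.10

Exact binomial: n=24, k=2, p₀=1/4=0.2500
P(X=j) = C(n,j)·p₀^j·(1−p₀)^(n−j); p = Σ P(X=j) over j with P(X=j) ≤ P(X=2)
p-value (two-sided) = 0.06114
→ bracket: 0.05<=p<0.10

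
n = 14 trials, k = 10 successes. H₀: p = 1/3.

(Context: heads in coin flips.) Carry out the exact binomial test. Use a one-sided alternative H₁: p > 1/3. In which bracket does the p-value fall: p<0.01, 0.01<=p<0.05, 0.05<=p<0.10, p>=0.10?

p-value bracket: p<0.01

Exact binomial: n=14, k=10, p₀=1/3=0.3333
P(X≥10) from Σ C(n,i)·p₀^i·(1−p₀)^(n−i)
p-value (one-sided, H₁ greater) = 0.00404
→ bracket: p<0.01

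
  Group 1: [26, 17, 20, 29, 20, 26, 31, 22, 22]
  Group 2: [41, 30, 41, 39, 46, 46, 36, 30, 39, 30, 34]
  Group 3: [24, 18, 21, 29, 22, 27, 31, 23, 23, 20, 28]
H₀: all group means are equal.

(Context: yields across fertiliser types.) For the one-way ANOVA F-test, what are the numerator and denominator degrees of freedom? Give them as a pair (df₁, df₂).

degrees of freedom = [2, 28]

k = 3 groups, N = 31 total
df = (k−1, N−k) = (3−1, 31−3) = (2, 28)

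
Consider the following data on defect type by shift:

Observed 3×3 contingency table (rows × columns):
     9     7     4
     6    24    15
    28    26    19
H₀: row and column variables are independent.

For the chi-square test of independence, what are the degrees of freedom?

df = (r−1)(c−1) = (3−1)·(3−1) = 4

degrees of freedom = 4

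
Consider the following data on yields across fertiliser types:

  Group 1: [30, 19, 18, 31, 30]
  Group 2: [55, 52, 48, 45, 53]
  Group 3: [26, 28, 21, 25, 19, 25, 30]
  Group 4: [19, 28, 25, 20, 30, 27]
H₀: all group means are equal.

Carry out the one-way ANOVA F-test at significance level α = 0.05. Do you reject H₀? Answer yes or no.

Group means [25.60, 50.60, 24.86, 24.83], grand mean 30.609
SSB = Σnᵢ(x̄ᵢ−x̄)² = 2555.388; SSW = ΣΣ(x−x̄ᵢ)² = 420.090
MSB = 2555.388/3 = 851.7959; MSW = 420.090/19 = 22.1100
F = MSB/MSW = 38.5253
df = (3, 19)
p-value (upper-tail) = 0.00000
At α=0.05: p < α → reject H₀

reject H₀: yes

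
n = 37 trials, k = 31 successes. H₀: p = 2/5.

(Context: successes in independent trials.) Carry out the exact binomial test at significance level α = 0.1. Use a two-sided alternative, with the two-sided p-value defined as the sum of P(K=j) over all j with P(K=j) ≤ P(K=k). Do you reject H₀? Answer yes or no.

Exact binomial: n=37, k=31, p₀=2/5=0.4000
P(X=j) = C(n,j)·p₀^j·(1−p₀)^(n−j); p = Σ P(X=j) over j with P(X=j) ≤ P(X=31)
p-value (two-sided) = 0.00000
At α=0.1: p < α → reject H₀

reject H₀: yes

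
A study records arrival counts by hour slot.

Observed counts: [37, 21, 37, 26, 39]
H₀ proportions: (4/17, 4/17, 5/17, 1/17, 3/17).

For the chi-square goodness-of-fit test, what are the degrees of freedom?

df = k − 1 = 5 − 1 = 4

degrees of freedom = 4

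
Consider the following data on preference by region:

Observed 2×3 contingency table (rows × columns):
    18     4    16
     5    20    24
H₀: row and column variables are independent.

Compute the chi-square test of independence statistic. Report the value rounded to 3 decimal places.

test statistic = 18.520

Row totals [38, 49], col totals [23, 24, 40], n=87
χ² = (18−10.05)²/10.05 + (4−10.48)²/10.48 + (16−17.47)²/17.47 + (5−12.95)²/12.95 + (20−13.52)²/13.52 + (24−22.53)²/22.53 = 18.5197
df = 2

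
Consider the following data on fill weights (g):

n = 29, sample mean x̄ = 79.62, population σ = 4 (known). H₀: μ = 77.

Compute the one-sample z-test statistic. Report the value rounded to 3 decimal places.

SE = σ/√n = 4/√29 = 0.7428
z = (x̄−μ₀)/SE = (79.62−77)/0.7428 = 3.5273

test statistic = 3.527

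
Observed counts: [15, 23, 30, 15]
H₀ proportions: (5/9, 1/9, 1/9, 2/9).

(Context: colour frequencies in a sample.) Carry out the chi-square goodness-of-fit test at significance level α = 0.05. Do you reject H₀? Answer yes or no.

reject H₀: yes

n = 83; E_i = n·p_i = [46.11, 9.22, 9.22, 18.44]
χ² = (15−46.11)²/46.11 + (23−9.22)²/9.22 + (30−9.22)²/9.22 + (15−18.44)²/18.44 = 89.0301
df = 3
p-value (upper-tail) = 0.00000
At α=0.05: p < α → reject H₀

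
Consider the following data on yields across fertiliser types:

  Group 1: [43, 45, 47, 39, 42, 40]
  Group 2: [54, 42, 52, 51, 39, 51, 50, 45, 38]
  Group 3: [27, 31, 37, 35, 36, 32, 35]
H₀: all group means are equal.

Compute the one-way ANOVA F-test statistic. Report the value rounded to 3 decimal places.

Group means [42.67, 46.89, 33.29], grand mean 41.409
SSB = Σnᵢ(x̄ᵢ−x̄)² = 741.667; SSW = ΣΣ(x−x̄ᵢ)² = 407.651
MSB = 741.667/2 = 370.8337; MSW = 407.651/19 = 21.4553
F = MSB/MSW = 17.2840
df = (2, 19)

test statistic = 17.284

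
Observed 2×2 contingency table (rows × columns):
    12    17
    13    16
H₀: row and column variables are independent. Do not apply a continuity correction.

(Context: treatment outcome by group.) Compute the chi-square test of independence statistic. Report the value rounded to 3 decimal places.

Row totals [29, 29], col totals [25, 33], n=58
χ² = (12−12.50)²/12.50 + (17−16.50)²/16.50 + (13−12.50)²/12.50 + (16−16.50)²/16.50 = 0.0703
df = 1

test statistic = 0.070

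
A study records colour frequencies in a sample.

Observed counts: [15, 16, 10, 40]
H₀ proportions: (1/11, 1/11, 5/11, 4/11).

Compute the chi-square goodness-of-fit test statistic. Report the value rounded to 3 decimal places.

test statistic = 41.358

n = 81; E_i = n·p_i = [7.36, 7.36, 36.82, 29.45]
χ² = (15−7.36)²/7.36 + (16−7.36)²/7.36 + (10−36.82)²/36.82 + (40−29.45)²/29.45 = 41.3580
df = 3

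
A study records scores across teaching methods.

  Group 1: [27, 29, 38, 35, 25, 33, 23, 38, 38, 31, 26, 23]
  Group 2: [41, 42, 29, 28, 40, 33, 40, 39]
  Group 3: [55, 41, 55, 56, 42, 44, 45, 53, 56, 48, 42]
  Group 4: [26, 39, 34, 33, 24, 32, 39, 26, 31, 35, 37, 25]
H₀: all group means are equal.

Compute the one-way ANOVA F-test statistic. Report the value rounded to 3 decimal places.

Group means [30.50, 36.50, 48.82, 31.75], grand mean 36.651
SSB = Σnᵢ(x̄ᵢ−x̄)² = 2370.881; SSW = ΣΣ(x−x̄ᵢ)² = 1306.886
MSB = 2370.881/3 = 790.2937; MSW = 1306.886/39 = 33.5099
F = MSB/MSW = 23.5839
df = (3, 39)

test statistic = 23.584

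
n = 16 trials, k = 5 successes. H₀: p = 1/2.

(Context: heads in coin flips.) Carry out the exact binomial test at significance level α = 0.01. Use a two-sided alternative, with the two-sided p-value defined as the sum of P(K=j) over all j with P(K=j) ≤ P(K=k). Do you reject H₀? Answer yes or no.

reject H₀: no

Exact binomial: n=16, k=5, p₀=1/2=0.5000
P(X=j) = C(n,j)·p₀^j·(1−p₀)^(n−j); p = Σ P(X=j) over j with P(X=j) ≤ P(X=5)
p-value (two-sided) = 0.21011
At α=0.01: p ≥ α → fail to reject H₀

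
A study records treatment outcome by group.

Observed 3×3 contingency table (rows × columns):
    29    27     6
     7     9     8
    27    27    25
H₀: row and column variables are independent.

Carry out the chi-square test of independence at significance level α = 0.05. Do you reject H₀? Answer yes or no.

reject H₀: yes

Row totals [62, 24, 79], col totals [63, 63, 39], n=165
χ² = (29−23.67)²/23.67 + (27−23.67)²/23.67 + (6−14.65)²/14.65 + (7−9.16)²/9.16 + (9−9.16)²/9.16 + (8−5.67)²/5.67 + (27−30.16)²/30.16 + (27−30.16)²/30.16 + (25−18.67)²/18.67 = 11.0538
df = 4
p-value (upper-tail) = 0.02597
At α=0.05: p < α → reject H₀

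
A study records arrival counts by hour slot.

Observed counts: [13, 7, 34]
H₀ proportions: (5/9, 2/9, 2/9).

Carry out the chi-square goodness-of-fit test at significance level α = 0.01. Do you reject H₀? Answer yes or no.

reject H₀: yes

n = 54; E_i = n·p_i = [30.00, 12.00, 12.00]
χ² = (13−30.00)²/30.00 + (7−12.00)²/12.00 + (34−12.00)²/12.00 = 52.0500
df = 2
p-value (upper-tail) = 0.00000
At α=0.01: p < α → reject H₀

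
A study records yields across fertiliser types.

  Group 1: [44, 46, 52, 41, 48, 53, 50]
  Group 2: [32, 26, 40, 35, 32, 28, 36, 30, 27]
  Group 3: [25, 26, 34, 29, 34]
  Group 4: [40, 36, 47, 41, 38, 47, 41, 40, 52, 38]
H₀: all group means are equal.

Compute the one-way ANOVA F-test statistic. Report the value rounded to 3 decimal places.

test statistic = 23.396

Group means [47.71, 31.78, 29.60, 42.00], grand mean 38.323
SSB = Σnᵢ(x̄ᵢ−x̄)² = 1518.590; SSW = ΣΣ(x−x̄ᵢ)² = 584.184
MSB = 1518.590/3 = 506.1967; MSW = 584.184/27 = 21.6364
F = MSB/MSW = 23.3956
df = (3, 27)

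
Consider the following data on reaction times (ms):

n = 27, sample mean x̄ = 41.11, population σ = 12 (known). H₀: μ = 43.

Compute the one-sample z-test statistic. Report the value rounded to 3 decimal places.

test statistic = -0.818

SE = σ/√n = 12/√27 = 2.3094
z = (x̄−μ₀)/SE = (41.11−43)/2.3094 = -0.8184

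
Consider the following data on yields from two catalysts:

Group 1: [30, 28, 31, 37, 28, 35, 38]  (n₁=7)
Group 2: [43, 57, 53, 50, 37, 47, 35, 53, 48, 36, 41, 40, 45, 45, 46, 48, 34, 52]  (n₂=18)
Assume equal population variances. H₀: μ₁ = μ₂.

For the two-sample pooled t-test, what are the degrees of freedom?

degrees of freedom = 23

df = n₁ + n₂ − 2 = 7 + 18 − 2 = 23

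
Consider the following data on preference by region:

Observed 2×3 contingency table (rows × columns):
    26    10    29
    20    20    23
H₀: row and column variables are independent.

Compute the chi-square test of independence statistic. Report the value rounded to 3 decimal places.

Row totals [65, 63], col totals [46, 30, 52], n=128
χ² = (26−23.36)²/23.36 + (10−15.23)²/15.23 + (29−26.41)²/26.41 + (20−22.64)²/22.64 + (20−14.77)²/14.77 + (23−25.59)²/25.59 = 4.7782
df = 2

test statistic = 4.778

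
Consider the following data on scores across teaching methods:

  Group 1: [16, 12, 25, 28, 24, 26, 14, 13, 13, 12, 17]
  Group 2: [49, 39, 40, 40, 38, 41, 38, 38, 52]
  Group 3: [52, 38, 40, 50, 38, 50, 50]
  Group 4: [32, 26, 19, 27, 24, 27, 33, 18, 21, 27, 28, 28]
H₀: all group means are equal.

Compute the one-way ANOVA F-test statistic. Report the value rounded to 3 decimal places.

Group means [18.18, 41.67, 45.43, 25.83], grand mean 30.846
SSB = Σnᵢ(x̄ᵢ−x̄)² = 4608.060; SSW = ΣΣ(x−x̄ᵢ)² = 1089.017
MSB = 4608.060/3 = 1536.0199; MSW = 1089.017/35 = 31.1148
F = MSB/MSW = 49.3662
df = (3, 35)

test statistic = 49.366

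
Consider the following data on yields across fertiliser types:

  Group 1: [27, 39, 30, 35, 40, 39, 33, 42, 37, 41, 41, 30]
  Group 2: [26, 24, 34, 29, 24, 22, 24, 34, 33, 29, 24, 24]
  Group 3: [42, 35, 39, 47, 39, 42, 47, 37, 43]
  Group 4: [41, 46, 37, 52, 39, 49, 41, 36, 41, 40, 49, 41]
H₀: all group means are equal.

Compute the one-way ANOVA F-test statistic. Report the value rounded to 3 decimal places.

test statistic = 25.028

Group means [36.17, 27.25, 41.22, 42.67], grand mean 36.533
SSB = Σnᵢ(x̄ᵢ−x̄)² = 1685.061; SSW = ΣΣ(x−x̄ᵢ)² = 920.139
MSB = 1685.061/3 = 561.6870; MSW = 920.139/41 = 22.4424
F = MSB/MSW = 25.0279
df = (3, 41)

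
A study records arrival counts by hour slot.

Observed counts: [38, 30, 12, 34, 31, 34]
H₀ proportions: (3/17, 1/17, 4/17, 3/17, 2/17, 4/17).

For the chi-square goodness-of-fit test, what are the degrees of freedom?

degrees of freedom = 5

df = k − 1 = 6 − 1 = 5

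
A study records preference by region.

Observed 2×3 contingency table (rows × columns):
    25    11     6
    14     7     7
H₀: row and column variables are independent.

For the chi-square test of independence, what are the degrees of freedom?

degrees of freedom = 2

df = (r−1)(c−1) = (2−1)·(3−1) = 2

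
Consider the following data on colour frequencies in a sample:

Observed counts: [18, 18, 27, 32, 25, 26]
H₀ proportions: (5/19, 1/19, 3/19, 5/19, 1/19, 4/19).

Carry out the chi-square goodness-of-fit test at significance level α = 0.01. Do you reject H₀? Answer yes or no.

reject H₀: yes

n = 146; E_i = n·p_i = [38.42, 7.68, 23.05, 38.42, 7.68, 30.74]
χ² = (18−38.42)²/38.42 + (18−7.68)²/7.68 + (27−23.05)²/23.05 + (32−38.42)²/38.42 + (25−7.68)²/7.68 + (26−30.74)²/30.74 = 66.2014
df = 5
p-value (upper-tail) = 0.00000
At α=0.01: p < α → reject H₀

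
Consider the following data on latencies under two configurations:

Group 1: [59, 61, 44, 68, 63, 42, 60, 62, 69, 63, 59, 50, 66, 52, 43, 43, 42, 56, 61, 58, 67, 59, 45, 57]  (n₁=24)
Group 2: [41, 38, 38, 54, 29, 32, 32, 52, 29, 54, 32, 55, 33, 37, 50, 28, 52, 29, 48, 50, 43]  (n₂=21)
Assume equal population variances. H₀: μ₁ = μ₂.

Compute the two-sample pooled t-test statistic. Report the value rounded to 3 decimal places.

test statistic = 5.540

x̄₁=56.208, s₁=8.876, n₁=24
x̄₂=40.762, s₂=9.828, n₂=21
s_p² = [23·8.876² + 20·9.828²]/43 = 87.0644
SE = √(s_p²·(1/24+1/21)) = 2.7881
t = (56.208−40.762)/2.7881 = 5.5401
df = 43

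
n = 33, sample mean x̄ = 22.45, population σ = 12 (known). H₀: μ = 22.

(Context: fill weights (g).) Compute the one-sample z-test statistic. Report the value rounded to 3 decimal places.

SE = σ/√n = 12/√33 = 2.0889
z = (x̄−μ₀)/SE = (22.45−22)/2.0889 = 0.2154

test statistic = 0.215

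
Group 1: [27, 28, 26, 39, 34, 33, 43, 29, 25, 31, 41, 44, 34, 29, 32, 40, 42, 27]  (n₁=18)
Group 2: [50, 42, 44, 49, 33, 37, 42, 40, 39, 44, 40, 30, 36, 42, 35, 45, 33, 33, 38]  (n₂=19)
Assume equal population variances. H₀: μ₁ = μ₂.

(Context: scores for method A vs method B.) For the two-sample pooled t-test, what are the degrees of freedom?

df = n₁ + n₂ − 2 = 18 + 19 − 2 = 35

degrees of freedom = 35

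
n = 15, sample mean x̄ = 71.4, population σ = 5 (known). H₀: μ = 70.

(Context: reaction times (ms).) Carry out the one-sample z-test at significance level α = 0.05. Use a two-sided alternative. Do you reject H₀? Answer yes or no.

reject H₀: no

SE = σ/√n = 5/√15 = 1.2910
z = (x̄−μ₀)/SE = (71.4−70)/1.2910 = 1.0844
p-value (two-sided) = 0.27817
At α=0.05: p ≥ α → fail to reject H₀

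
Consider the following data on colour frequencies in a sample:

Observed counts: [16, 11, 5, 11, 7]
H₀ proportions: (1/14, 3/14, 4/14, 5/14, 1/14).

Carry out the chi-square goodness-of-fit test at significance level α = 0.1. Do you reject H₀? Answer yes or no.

n = 50; E_i = n·p_i = [3.57, 10.71, 14.29, 17.86, 3.57]
χ² = (16−3.57)²/3.57 + (11−10.71)²/10.71 + (5−14.29)²/14.29 + (11−17.86)²/17.86 + (7−3.57)²/3.57 = 55.2193
df = 4
p-value (upper-tail) = 0.00000
At α=0.1: p < α → reject H₀

reject H₀: yes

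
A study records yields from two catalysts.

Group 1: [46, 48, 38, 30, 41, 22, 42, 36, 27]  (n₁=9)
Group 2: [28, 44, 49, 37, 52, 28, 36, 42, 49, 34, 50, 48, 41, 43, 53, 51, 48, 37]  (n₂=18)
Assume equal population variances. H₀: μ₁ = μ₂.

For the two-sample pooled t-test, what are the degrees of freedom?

df = n₁ + n₂ − 2 = 9 + 18 − 2 = 25

degrees of freedom = 25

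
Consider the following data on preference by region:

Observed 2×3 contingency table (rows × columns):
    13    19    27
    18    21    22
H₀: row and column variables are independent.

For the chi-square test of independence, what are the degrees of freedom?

degrees of freedom = 2

df = (r−1)(c−1) = (2−1)·(3−1) = 2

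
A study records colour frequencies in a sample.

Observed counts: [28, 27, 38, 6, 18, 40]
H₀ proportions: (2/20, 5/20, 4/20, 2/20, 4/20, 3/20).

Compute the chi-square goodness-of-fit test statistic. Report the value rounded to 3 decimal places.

test statistic = 38.049

n = 157; E_i = n·p_i = [15.70, 39.25, 31.40, 15.70, 31.40, 23.55]
χ² = (28−15.70)²/15.70 + (27−39.25)²/39.25 + (38−31.40)²/31.40 + (6−15.70)²/15.70 + (18−31.40)²/31.40 + (40−23.55)²/23.55 = 38.0488
df = 5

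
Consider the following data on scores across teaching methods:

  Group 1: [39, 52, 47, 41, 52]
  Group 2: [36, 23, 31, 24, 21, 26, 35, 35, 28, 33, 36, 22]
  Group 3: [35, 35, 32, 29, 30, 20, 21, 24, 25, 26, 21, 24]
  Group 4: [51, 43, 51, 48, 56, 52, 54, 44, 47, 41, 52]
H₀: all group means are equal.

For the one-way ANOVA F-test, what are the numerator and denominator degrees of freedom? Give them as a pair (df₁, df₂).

k = 4 groups, N = 40 total
df = (k−1, N−k) = (4−1, 40−4) = (3, 36)

degrees of freedom = [3, 36]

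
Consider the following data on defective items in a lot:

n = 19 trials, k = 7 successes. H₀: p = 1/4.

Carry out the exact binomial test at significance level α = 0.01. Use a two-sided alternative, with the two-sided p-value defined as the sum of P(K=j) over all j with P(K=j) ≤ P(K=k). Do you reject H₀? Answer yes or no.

Exact binomial: n=19, k=7, p₀=1/4=0.2500
P(X=j) = C(n,j)·p₀^j·(1−p₀)^(n−j); p = Σ P(X=j) over j with P(X=j) ≤ P(X=7)
p-value (two-sided) = 0.28622
At α=0.01: p ≥ α → fail to reject H₀

reject H₀: no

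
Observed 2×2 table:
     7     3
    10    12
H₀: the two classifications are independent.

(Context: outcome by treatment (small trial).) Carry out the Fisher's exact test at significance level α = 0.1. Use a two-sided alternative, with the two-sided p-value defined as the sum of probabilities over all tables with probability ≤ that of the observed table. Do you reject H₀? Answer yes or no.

Margins: r₁=10, r₂=22, c₁=17, c₂=15, n=32
p_obs = C(10,7)·C(22,10)/C(32,17); sum pmf over tables with pmf ≤ p_obs
p-value (two-sided) = 0.26545
At α=0.1: p ≥ α → fail to reject H₀

reject H₀: no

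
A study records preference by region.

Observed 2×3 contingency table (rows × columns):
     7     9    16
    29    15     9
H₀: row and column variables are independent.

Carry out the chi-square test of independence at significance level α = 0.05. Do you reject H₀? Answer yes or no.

reject H₀: yes

Row totals [32, 53], col totals [36, 24, 25], n=85
χ² = (7−13.55)²/13.55 + (9−9.04)²/9.04 + (16−9.41)²/9.41 + (29−22.45)²/22.45 + (15−14.96)²/14.96 + (9−15.59)²/15.59 = 12.4778
df = 2
p-value (upper-tail) = 0.00195
At α=0.05: p < α → reject H₀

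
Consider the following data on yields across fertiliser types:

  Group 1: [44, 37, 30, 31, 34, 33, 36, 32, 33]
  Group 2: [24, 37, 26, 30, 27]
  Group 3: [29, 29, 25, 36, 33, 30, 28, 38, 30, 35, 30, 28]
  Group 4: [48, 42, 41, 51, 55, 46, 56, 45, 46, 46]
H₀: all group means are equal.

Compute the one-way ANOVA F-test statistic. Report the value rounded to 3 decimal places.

test statistic = 32.761

Group means [34.44, 28.80, 30.92, 47.60], grand mean 36.139
SSB = Σnᵢ(x̄ᵢ−x̄)² = 1935.967; SSW = ΣΣ(x−x̄ᵢ)² = 630.339
MSB = 1935.967/3 = 645.3222; MSW = 630.339/32 = 19.6981
F = MSB/MSW = 32.7606
df = (3, 32)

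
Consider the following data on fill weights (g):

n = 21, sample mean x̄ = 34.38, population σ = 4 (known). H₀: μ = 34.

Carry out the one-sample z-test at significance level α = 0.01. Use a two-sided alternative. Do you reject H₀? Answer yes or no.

SE = σ/√n = 4/√21 = 0.8729
z = (x̄−μ₀)/SE = (34.38−34)/0.8729 = 0.4353
p-value (two-sided) = 0.66331
At α=0.01: p ≥ α → fail to reject H₀

reject H₀: no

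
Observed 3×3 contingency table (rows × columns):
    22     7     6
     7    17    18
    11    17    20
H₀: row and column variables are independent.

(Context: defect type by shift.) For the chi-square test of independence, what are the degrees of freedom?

df = (r−1)(c−1) = (3−1)·(3−1) = 4

degrees of freedom = 4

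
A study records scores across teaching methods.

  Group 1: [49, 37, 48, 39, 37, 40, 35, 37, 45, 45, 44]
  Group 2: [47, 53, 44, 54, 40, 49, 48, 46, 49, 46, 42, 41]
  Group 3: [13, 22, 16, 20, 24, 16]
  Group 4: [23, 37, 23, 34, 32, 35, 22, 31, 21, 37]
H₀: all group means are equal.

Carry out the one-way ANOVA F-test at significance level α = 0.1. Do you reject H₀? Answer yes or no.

Group means [41.45, 46.58, 18.50, 29.50], grand mean 36.436
SSB = Σnᵢ(x̄ᵢ−x̄)² = 3923.946; SSW = ΣΣ(x−x̄ᵢ)² = 925.644
MSB = 3923.946/3 = 1307.9819; MSW = 925.644/35 = 26.4470
F = MSB/MSW = 49.4568
df = (3, 35)
p-value (upper-tail) = 0.00000
At α=0.1: p < α → reject H₀

reject H₀: yes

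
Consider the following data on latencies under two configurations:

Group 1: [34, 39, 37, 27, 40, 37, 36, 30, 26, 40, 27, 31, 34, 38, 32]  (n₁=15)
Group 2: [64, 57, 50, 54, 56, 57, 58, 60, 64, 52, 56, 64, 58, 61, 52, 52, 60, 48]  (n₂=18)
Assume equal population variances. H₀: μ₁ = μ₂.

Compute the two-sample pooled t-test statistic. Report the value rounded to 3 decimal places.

x̄₁=33.867, s₁=4.824, n₁=15
x̄₂=56.833, s₂=4.842, n₂=18
s_p² = [14·4.824² + 17·4.842²]/31 = 23.3624
SE = √(s_p²·(1/15+1/18)) = 1.6898
t = (33.867−56.833)/1.6898 = -13.5914
df = 31

test statistic = -13.591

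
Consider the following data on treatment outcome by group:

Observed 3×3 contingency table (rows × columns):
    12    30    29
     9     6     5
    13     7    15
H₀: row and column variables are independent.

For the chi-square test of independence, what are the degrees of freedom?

df = (r−1)(c−1) = (3−1)·(3−1) = 4

degrees of freedom = 4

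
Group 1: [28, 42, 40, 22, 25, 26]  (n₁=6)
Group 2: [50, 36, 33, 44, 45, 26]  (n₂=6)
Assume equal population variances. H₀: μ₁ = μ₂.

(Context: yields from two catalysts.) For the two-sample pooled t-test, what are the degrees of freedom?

df = n₁ + n₂ − 2 = 6 + 6 − 2 = 10

degrees of freedom = 10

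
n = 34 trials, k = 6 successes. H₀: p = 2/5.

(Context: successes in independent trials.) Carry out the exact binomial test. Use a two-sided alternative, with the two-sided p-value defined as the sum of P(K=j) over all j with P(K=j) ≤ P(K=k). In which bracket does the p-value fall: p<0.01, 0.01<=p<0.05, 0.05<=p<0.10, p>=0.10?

Exact binomial: n=34, k=6, p₀=2/5=0.4000
P(X=j) = C(n,j)·p₀^j·(1−p₀)^(n−j); p = Σ P(X=j) over j with P(X=j) ≤ P(X=6)
p-value (two-sided) = 0.00788
→ bracket: p<0.01

p-value bracket: p<0.01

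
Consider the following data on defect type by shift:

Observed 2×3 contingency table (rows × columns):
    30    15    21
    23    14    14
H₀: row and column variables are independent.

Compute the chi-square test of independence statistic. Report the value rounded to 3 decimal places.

test statistic = 0.443

Row totals [66, 51], col totals [53, 29, 35], n=117
χ² = (30−29.90)²/29.90 + (15−16.36)²/16.36 + (21−19.74)²/19.74 + (23−23.10)²/23.10 + (14−12.64)²/12.64 + (14−15.26)²/15.26 = 0.4432
df = 2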